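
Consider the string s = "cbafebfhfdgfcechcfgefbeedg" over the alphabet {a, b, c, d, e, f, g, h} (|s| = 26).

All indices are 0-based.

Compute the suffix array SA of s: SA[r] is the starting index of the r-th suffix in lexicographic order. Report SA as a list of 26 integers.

rank | idx | suffix
   0 |   2 | afebfhfdgfcechcfgefbeedg
   1 |   1 | bafebfhfdgfcechcfgefbeedg
   2 |  21 | beedg
   3 |   5 | bfhfdgfcechcfgefbeedg
   4 |   0 | cbafebfhfdgfcechcfgefbeedg
   5 |  12 | cechcfgefbeedg
   6 |  16 | cfgefbeedg
   7 |  14 | chcfgefbeedg
   8 |  24 | dg
   9 |   9 | dgfcechcfgefbeedg
  10 |   4 | ebfhfdgfcechcfgefbeedg
  11 |  13 | echcfgefbeedg
  12 |  23 | edg
  13 |  22 | eedg
  14 |  19 | efbeedg
  15 |  20 | fbeedg
  16 |  11 | fcechcfgefbeedg
  17 |   8 | fdgfcechcfgefbeedg
  18 |   3 | febfhfdgfcechcfgefbeedg
  19 |  17 | fgefbeedg
  20 |   6 | fhfdgfcechcfgefbeedg
  21 |  25 | g
  22 |  18 | gefbeedg
  23 |  10 | gfcechcfgefbeedg
  24 |  15 | hcfgefbeedg
  25 |   7 | hfdgfcechcfgefbeedg

[2, 1, 21, 5, 0, 12, 16, 14, 24, 9, 4, 13, 23, 22, 19, 20, 11, 8, 3, 17, 6, 25, 18, 10, 15, 7]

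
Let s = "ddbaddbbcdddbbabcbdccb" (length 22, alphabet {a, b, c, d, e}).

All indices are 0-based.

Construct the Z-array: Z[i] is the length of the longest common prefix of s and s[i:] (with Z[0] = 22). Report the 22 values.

Z[0]=22
i=1: fresh scan; Z[1]=1 grow→box=[1,2)
i=2: fresh scan; Z[2]=0
i=3: fresh scan; Z[3]=0
i=4: fresh scan; Z[4]=3 grow→box=[4,7)
i=5: min(r-i=2, Z[1]=1)=1; Z[5]=1
i=6: min(r-i=1, Z[2]=0)=0; Z[6]=0
i=7: fresh scan; Z[7]=0
i=8: fresh scan; Z[8]=0
i=9: fresh scan; Z[9]=2 grow→box=[9,11)
i=10: min(r-i=1, Z[1]=1)=1; Z[10]=3 grow→box=[10,13)
i=11: min(r-i=2, Z[1]=1)=1; Z[11]=1
i=12: min(r-i=1, Z[2]=0)=0; Z[12]=0
i=13: fresh scan; Z[13]=0
i=14: fresh scan; Z[14]=0
i=15: fresh scan; Z[15]=0
i=16: fresh scan; Z[16]=0
i=17: fresh scan; Z[17]=0
i=18: fresh scan; Z[18]=1 grow→box=[18,19)
i=19: fresh scan; Z[19]=0
i=20: fresh scan; Z[20]=0
i=21: fresh scan; Z[21]=0

[22, 1, 0, 0, 3, 1, 0, 0, 0, 2, 3, 1, 0, 0, 0, 0, 0, 0, 1, 0, 0, 0]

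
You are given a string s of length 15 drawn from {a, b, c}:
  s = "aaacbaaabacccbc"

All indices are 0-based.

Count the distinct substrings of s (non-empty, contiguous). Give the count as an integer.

rank | idx | suffix
   0 |   5 | aaabacccbc
   1 |   0 | aaacbaaabacccbc
   2 |   6 | aabacccbc
   3 |   1 | aacbaaabacccbc
   4 |   7 | abacccbc
   5 |   2 | acbaaabacccbc
   6 |   9 | acccbc
   7 |   4 | baaabacccbc
   8 |   8 | bacccbc
   9 |  13 | bc
  10 |  14 | c
  11 |   3 | cbaaabacccbc
  12 |  12 | cbc
  13 |  11 | ccbc
  14 |  10 | cccbc

SA = [5, 0, 6, 1, 7, 2, 9, 4, 8, 13, 14, 3, 12, 11, 10]
rank  pair      lcp
   1  s[5:],s[0:]  3  'aaa'
   2  s[0:],s[6:]  2  'aa'
   3  s[6:],s[1:]  2  'aa'
   4  s[1:],s[7:]  1  'a'
   5  s[7:],s[2:]  1  'a'
   6  s[2:],s[9:]  2  'ac'
   7  s[9:],s[4:]  0  ''
   8  s[4:],s[8:]  2  'ba'
   9  s[8:],s[13:]  1  'b'
  10  s[13:],s[14:]  0  ''
  11  s[14:],s[3:]  1  'c'
  12  s[3:],s[12:]  2  'cb'
  13  s[12:],s[11:]  1  'c'
  14  s[11:],s[10:]  2  'cc'

n(n+1)/2 = 15·16/2 = 120
Σ LCP = 0 + 3 + 2 + 2 + 1 + 1 + 2 + 0 + 2 + 1 + 0 + 1 + 2 + 1 + 2 = 20
distinct = 120 − 20 = 100

100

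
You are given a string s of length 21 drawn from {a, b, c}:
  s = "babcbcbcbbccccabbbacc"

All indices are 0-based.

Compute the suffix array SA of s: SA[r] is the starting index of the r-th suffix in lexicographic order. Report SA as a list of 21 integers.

[14, 1, 18, 0, 17, 16, 15, 8, 6, 4, 2, 9, 20, 13, 7, 5, 3, 19, 12, 11, 10]

rank→(start, suffix):
  0 → (14, 'abbbacc')
  1 → (1, 'abcbcbcbbccccabbbacc')
  2 → (18, 'acc')
  3 → (0, 'babcbcbcbbccccabbbacc')
  4 → (17, 'bacc')
  5 → (16, 'bbacc')
  6 → (15, 'bbbacc')
  7 → (8, 'bbccccabbbacc')
  8 → (6, 'bcbbccccabbbacc')
  9 → (4, 'bcbcbbccccabbbacc')
  10 → (2, 'bcbcbcbbccccabbbacc')
  11 → (9, 'bccccabbbacc')
  12 → (20, 'c')
  13 → (13, 'cabbbacc')
  14 → (7, 'cbbccccabbbacc')
  15 → (5, 'cbcbbccccabbbacc')
  16 → (3, 'cbcbcbbccccabbbacc')
  17 → (19, 'cc')
  18 → (12, 'ccabbbacc')
  19 → (11, 'cccabbbacc')
  20 → (10, 'ccccabbbacc')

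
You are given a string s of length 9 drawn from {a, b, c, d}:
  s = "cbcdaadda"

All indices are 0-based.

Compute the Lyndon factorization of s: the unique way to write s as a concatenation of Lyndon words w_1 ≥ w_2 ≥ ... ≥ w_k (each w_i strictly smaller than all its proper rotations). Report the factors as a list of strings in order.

["c", "bcd", "aadd", "a"]

emit factor 1: 'c' (i=0, period=1)
emit factor 2: 'bcd' (i=1, period=3)
emit factor 3: 'aadd' (i=4, period=4)
emit factor 4: 'a' (i=8, period=1)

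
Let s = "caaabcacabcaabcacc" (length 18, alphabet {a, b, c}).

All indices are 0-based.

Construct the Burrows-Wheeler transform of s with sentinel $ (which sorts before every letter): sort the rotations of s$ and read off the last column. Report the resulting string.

rank  rotation             last
    0  $caaabcacabcaabcacc  c
    1  aaabcacabcaabcacc$c  c
    2  aabcacabcaabcacc$ca  a
    3  aabcacc$caaabcacabc  c
    4  abcaabcacc$caaabcac  c
    5  abcacabcaabcacc$caa  a
    6  abcacc$caaabcacabca  a
    7  acabcaabcacc$caaabc  c
    8  acc$caaabcacabcaabc  c
    9  bcaabcacc$caaabcaca  a
   10  bcacabcaabcacc$caaa  a
   11  bcacc$caaabcacabcaa  a
   12  c$caaabcacabcaabcac  c
   13  caaabcacabcaabcacc$  $
   14  caabcacc$caaabcacab  b
   15  cabcaabcacc$caaabca  a
   16  cacabcaabcacc$caaab  b
   17  cacc$caaabcacabcaab  b
   18  cc$caaabcacabcaabca  a

ccaccaaccaaac$babba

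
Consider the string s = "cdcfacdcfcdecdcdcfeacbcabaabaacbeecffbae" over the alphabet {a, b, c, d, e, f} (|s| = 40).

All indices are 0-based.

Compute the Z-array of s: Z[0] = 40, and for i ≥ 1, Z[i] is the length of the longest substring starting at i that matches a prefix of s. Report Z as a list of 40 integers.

[40, 0, 1, 0, 0, 4, 0, 1, 0, 2, 0, 0, 3, 0, 4, 0, 1, 0, 0, 0, 1, 0, 1, 0, 0, 0, 0, 0, 0, 0, 1, 0, 0, 0, 1, 0, 0, 0, 0, 0]

Z[0]=40
i=1: outside box; Z[1]=0
i=2: outside box; Z[2]=1 grow→box=[2,3)
i=3: outside box; Z[3]=0
i=4: outside box; Z[4]=0
i=5: outside box; Z[5]=4 grow→box=[5,9)
i=6: min(r-i=3, Z[1]=0)=0; Z[6]=0
i=7: min(r-i=2, Z[2]=1)=1; Z[7]=1
i=8: min(r-i=1, Z[3]=0)=0; Z[8]=0
i=9: outside box; Z[9]=2 grow→box=[9,11)
i=10: min(r-i=1, Z[1]=0)=0; Z[10]=0
i=11: outside box; Z[11]=0
i=12: outside box; Z[12]=3 grow→box=[12,15)
i=13: min(r-i=2, Z[1]=0)=0; Z[13]=0
i=14: min(r-i=1, Z[2]=1)=1; Z[14]=4 grow→box=[14,18)
i=15: min(r-i=3, Z[1]=0)=0; Z[15]=0
i=16: min(r-i=2, Z[2]=1)=1; Z[16]=1
i=17: min(r-i=1, Z[3]=0)=0; Z[17]=0
i=18: outside box; Z[18]=0
i=19: outside box; Z[19]=0
i=20: outside box; Z[20]=1 grow→box=[20,21)
i=21: outside box; Z[21]=0
i=22: outside box; Z[22]=1 grow→box=[22,23)
i=23: outside box; Z[23]=0
i=24: outside box; Z[24]=0
i=25: outside box; Z[25]=0
i=26: outside box; Z[26]=0
i=27: outside box; Z[27]=0
i=28: outside box; Z[28]=0
i=29: outside box; Z[29]=0
i=30: outside box; Z[30]=1 grow→box=[30,31)
i=31: outside box; Z[31]=0
i=32: outside box; Z[32]=0
i=33: outside box; Z[33]=0
i=34: outside box; Z[34]=1 grow→box=[34,35)
i=35: outside box; Z[35]=0
i=36: outside box; Z[36]=0
i=37: outside box; Z[37]=0
i=38: outside box; Z[38]=0
i=39: outside box; Z[39]=0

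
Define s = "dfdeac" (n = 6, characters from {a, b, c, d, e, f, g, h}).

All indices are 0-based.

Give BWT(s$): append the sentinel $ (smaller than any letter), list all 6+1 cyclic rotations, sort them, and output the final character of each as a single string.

ceaf$dd

rank  rotation last
    0  $dfdeac  c
    1  ac$dfde  e
    2  c$dfdea  a
    3  deac$df  f
    4  dfdeac$  $
    5  eac$dfd  d
    6  fdeac$d  d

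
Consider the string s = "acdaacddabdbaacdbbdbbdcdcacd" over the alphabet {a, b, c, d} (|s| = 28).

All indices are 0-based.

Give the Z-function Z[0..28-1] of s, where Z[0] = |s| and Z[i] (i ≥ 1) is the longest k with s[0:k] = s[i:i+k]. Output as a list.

Z[0]=28
i=1: i≥r, start 0; Z[1]=0
i=2: i≥r, start 0; Z[2]=0
i=3: i≥r, start 0; Z[3]=1 scan→box=[3,4)
i=4: i≥r, start 0; Z[4]=3 scan→box=[4,7)
i=5: min(r-i=2, Z[1]=0)=0; Z[5]=0
i=6: min(r-i=1, Z[2]=0)=0; Z[6]=0
i=7: i≥r, start 0; Z[7]=0
i=8: i≥r, start 0; Z[8]=1 scan→box=[8,9)
i=9: i≥r, start 0; Z[9]=0
i=10: i≥r, start 0; Z[10]=0
i=11: i≥r, start 0; Z[11]=0
i=12: i≥r, start 0; Z[12]=1 scan→box=[12,13)
i=13: i≥r, start 0; Z[13]=3 scan→box=[13,16)
i=14: min(r-i=2, Z[1]=0)=0; Z[14]=0
i=15: min(r-i=1, Z[2]=0)=0; Z[15]=0
i=16: i≥r, start 0; Z[16]=0
i=17: i≥r, start 0; Z[17]=0
i=18: i≥r, start 0; Z[18]=0
i=19: i≥r, start 0; Z[19]=0
i=20: i≥r, start 0; Z[20]=0
i=21: i≥r, start 0; Z[21]=0
i=22: i≥r, start 0; Z[22]=0
i=23: i≥r, start 0; Z[23]=0
i=24: i≥r, start 0; Z[24]=0
i=25: i≥r, start 0; Z[25]=3 scan→box=[25,28)
i=26: min(r-i=2, Z[1]=0)=0; Z[26]=0
i=27: min(r-i=1, Z[2]=0)=0; Z[27]=0

[28, 0, 0, 1, 3, 0, 0, 0, 1, 0, 0, 0, 1, 3, 0, 0, 0, 0, 0, 0, 0, 0, 0, 0, 0, 3, 0, 0]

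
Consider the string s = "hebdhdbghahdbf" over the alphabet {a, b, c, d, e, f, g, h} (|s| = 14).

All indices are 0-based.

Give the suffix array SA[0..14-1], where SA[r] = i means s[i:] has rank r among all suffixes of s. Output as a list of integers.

[9, 2, 12, 6, 11, 5, 3, 1, 13, 7, 8, 10, 4, 0]

rank | idx | suffix
   0 |   9 | ahdbf
   1 |   2 | bdhdbghahdbf
   2 |  12 | bf
   3 |   6 | bghahdbf
   4 |  11 | dbf
   5 |   5 | dbghahdbf
   6 |   3 | dhdbghahdbf
   7 |   1 | ebdhdbghahdbf
   8 |  13 | f
   9 |   7 | ghahdbf
  10 |   8 | hahdbf
  11 |  10 | hdbf
  12 |   4 | hdbghahdbf
  13 |   0 | hebdhdbghahdbf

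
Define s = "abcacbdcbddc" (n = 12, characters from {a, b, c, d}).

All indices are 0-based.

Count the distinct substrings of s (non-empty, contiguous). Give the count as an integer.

66

rank→(start, suffix):
  0 → (0, 'abcacbdcbddc')
  1 → (3, 'acbdcbddc')
  2 → (1, 'bcacbdcbddc')
  3 → (5, 'bdcbddc')
  4 → (8, 'bddc')
  5 → (11, 'c')
  6 → (2, 'cacbdcbddc')
  7 → (4, 'cbdcbddc')
  8 → (7, 'cbddc')
  9 → (10, 'dc')
  10 → (6, 'dcbddc')
  11 → (9, 'ddc')

SA = [0, 3, 1, 5, 8, 11, 2, 4, 7, 10, 6, 9]
rank  pair      lcp
   1  s[0:],s[3:]  1  'a'
   2  s[3:],s[1:]  0  ''
   3  s[1:],s[5:]  1  'b'
   4  s[5:],s[8:]  2  'bd'
   5  s[8:],s[11:]  0  ''
   6  s[11:],s[2:]  1  'c'
   7  s[2:],s[4:]  1  'c'
   8  s[4:],s[7:]  3  'cbd'
   9  s[7:],s[10:]  0  ''
  10  s[10:],s[6:]  2  'dc'
  11  s[6:],s[9:]  1  'd'

n(n+1)/2 = 12·13/2 = 78
Σ LCP = 0 + 1 + 0 + 1 + 2 + 0 + 1 + 1 + 3 + 0 + 2 + 1 = 12
distinct = 78 − 12 = 66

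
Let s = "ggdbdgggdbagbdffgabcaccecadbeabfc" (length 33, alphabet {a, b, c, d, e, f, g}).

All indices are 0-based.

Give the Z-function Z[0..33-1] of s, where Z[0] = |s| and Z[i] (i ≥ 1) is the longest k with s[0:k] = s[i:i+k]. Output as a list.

Z[0]=33
i=1: i≥r, start 0; Z[1]=1 scan→box=[1,2)
i=2: i≥r, start 0; Z[2]=0
i=3: i≥r, start 0; Z[3]=0
i=4: i≥r, start 0; Z[4]=0
i=5: i≥r, start 0; Z[5]=2 scan→box=[5,7)
i=6: min(r-i=1, Z[1]=1)=1; Z[6]=4 scan→box=[6,10)
i=7: min(r-i=3, Z[1]=1)=1; Z[7]=1
i=8: min(r-i=2, Z[2]=0)=0; Z[8]=0
i=9: min(r-i=1, Z[3]=0)=0; Z[9]=0
i=10: i≥r, start 0; Z[10]=0
i=11: i≥r, start 0; Z[11]=1 scan→box=[11,12)
i=12: i≥r, start 0; Z[12]=0
i=13: i≥r, start 0; Z[13]=0
i=14: i≥r, start 0; Z[14]=0
i=15: i≥r, start 0; Z[15]=0
i=16: i≥r, start 0; Z[16]=1 scan→box=[16,17)
i=17: i≥r, start 0; Z[17]=0
i=18: i≥r, start 0; Z[18]=0
i=19: i≥r, start 0; Z[19]=0
i=20: i≥r, start 0; Z[20]=0
i=21: i≥r, start 0; Z[21]=0
i=22: i≥r, start 0; Z[22]=0
i=23: i≥r, start 0; Z[23]=0
i=24: i≥r, start 0; Z[24]=0
i=25: i≥r, start 0; Z[25]=0
i=26: i≥r, start 0; Z[26]=0
i=27: i≥r, start 0; Z[27]=0
i=28: i≥r, start 0; Z[28]=0
i=29: i≥r, start 0; Z[29]=0
i=30: i≥r, start 0; Z[30]=0
i=31: i≥r, start 0; Z[31]=0
i=32: i≥r, start 0; Z[32]=0

[33, 1, 0, 0, 0, 2, 4, 1, 0, 0, 0, 1, 0, 0, 0, 0, 1, 0, 0, 0, 0, 0, 0, 0, 0, 0, 0, 0, 0, 0, 0, 0, 0]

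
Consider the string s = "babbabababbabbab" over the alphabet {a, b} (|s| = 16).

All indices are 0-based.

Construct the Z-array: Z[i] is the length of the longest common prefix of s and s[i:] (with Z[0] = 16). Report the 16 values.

Z[0]=16
i=1: i≥r, start 0; Z[1]=0
i=2: i≥r, start 0; Z[2]=1 scan→box=[2,3)
i=3: i≥r, start 0; Z[3]=3 scan→box=[3,6)
i=4: min(r-i=2, Z[1]=0)=0; Z[4]=0
i=5: min(r-i=1, Z[2]=1)=1; Z[5]=3 scan→box=[5,8)
i=6: min(r-i=2, Z[1]=0)=0; Z[6]=0
i=7: min(r-i=1, Z[2]=1)=1; Z[7]=6 scan→box=[7,13)
i=8: min(r-i=5, Z[1]=0)=0; Z[8]=0
i=9: min(r-i=4, Z[2]=1)=1; Z[9]=1
i=10: min(r-i=3, Z[3]=3)=3; Z[10]=6 scan→box=[10,16)
i=11: min(r-i=5, Z[1]=0)=0; Z[11]=0
i=12: min(r-i=4, Z[2]=1)=1; Z[12]=1
i=13: min(r-i=3, Z[3]=3)=3; Z[13]=3
i=14: min(r-i=2, Z[4]=0)=0; Z[14]=0
i=15: min(r-i=1, Z[5]=3)=1; Z[15]=1

[16, 0, 1, 3, 0, 3, 0, 6, 0, 1, 6, 0, 1, 3, 0, 1]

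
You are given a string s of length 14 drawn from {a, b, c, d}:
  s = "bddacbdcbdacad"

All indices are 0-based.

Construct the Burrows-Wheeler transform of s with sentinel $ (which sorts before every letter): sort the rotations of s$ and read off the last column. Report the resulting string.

dddccc$adaabdbb

rank  rotation         last
    0  $bddacbdcbdacad  d
    1  acad$bddacbdcbd  d
    2  acbdcbdacad$bdd  d
    3  ad$bddacbdcbdac  c
    4  bdacad$bddacbdc  c
    5  bdcbdacad$bddac  c
    6  bddacbdcbdacad$  $
    7  cad$bddacbdcbda  a
    8  cbdacad$bddacbd  d
    9  cbdcbdacad$bdda  a
   10  d$bddacbdcbdaca  a
   11  dacad$bddacbdcb  b
   12  dacbdcbdacad$bd  d
   13  dcbdacad$bddacb  b
   14  ddacbdcbdacad$b  b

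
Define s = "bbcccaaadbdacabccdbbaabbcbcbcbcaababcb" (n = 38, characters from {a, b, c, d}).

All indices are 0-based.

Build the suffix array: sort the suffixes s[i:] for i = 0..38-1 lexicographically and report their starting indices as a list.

[5, 31, 20, 6, 32, 21, 34, 13, 11, 7, 37, 19, 33, 18, 22, 0, 29, 35, 27, 25, 23, 1, 14, 9, 4, 30, 12, 36, 28, 26, 24, 3, 2, 15, 16, 10, 17, 8]

sorted suffixes:
  #0 SA[0]=5  'aaadbdacabccdbbaabbcbcbcbcaababcb'
  #1 SA[1]=31  'aababcb'
  #2 SA[2]=20  'aabbcbcbcbcaababcb'
  #3 SA[3]=6  'aadbdacabccdbbaabbcbcbcbcaababcb'
  #4 SA[4]=32  'ababcb'
  #5 SA[5]=21  'abbcbcbcbcaababcb'
  #6 SA[6]=34  'abcb'
  #7 SA[7]=13  'abccdbbaabbcbcbcbcaababcb'
  #8 SA[8]=11  'acabccdbbaabbcbcbcbcaababcb'
  #9 SA[9]=7  'adbdacabccdbbaabbcbcbcbcaababcb'
  #10 SA[10]=37  'b'
  #11 SA[11]=19  'baabbcbcbcbcaababcb'
  #12 SA[12]=33  'babcb'
  #13 SA[13]=18  'bbaabbcbcbcbcaababcb'
  #14 SA[14]=22  'bbcbcbcbcaababcb'
  #15 SA[15]=0  'bbcccaaadbdacabccdbbaabbcbcbcbcaababcb'
  #16 SA[16]=29  'bcaababcb'
  #17 SA[17]=35  'bcb'
  #18 SA[18]=27  'bcbcaababcb'
  #19 SA[19]=25  'bcbcbcaababcb'
  #20 SA[20]=23  'bcbcbcbcaababcb'
  #21 SA[21]=1  'bcccaaadbdacabccdbbaabbcbcbcbcaababcb'
  #22 SA[22]=14  'bccdbbaabbcbcbcbcaababcb'
  #23 SA[23]=9  'bdacabccdbbaabbcbcbcbcaababcb'
  #24 SA[24]=4  'caaadbdacabccdbbaabbcbcbcbcaababcb'
  #25 SA[25]=30  'caababcb'
  #26 SA[26]=12  'cabccdbbaabbcbcbcbcaababcb'
  #27 SA[27]=36  'cb'
  #28 SA[28]=28  'cbcaababcb'
  #29 SA[29]=26  'cbcbcaababcb'
  #30 SA[30]=24  'cbcbcbcaababcb'
  #31 SA[31]=3  'ccaaadbdacabccdbbaabbcbcbcbcaababcb'
  #32 SA[32]=2  'cccaaadbdacabccdbbaabbcbcbcbcaababcb'
  #33 SA[33]=15  'ccdbbaabbcbcbcbcaababcb'
  #34 SA[34]=16  'cdbbaabbcbcbcbcaababcb'
  #35 SA[35]=10  'dacabccdbbaabbcbcbcbcaababcb'
  #36 SA[36]=17  'dbbaabbcbcbcbcaababcb'
  #37 SA[37]=8  'dbdacabccdbbaabbcbcbcbcaababcb'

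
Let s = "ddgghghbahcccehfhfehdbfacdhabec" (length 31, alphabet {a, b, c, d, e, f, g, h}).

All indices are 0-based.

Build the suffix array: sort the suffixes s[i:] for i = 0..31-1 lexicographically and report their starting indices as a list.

[27, 23, 8, 7, 28, 21, 30, 10, 11, 24, 12, 20, 0, 1, 25, 29, 18, 13, 22, 17, 15, 2, 5, 3, 26, 6, 9, 19, 16, 14, 4]

sorted suffixes:
  #0 SA[0]=27  'abec'
  #1 SA[1]=23  'acdhabec'
  #2 SA[2]=8  'ahcccehfhfehdbfacdhabec'
  #3 SA[3]=7  'bahcccehfhfehdbfacdhabec'
  #4 SA[4]=28  'bec'
  #5 SA[5]=21  'bfacdhabec'
  #6 SA[6]=30  'c'
  #7 SA[7]=10  'cccehfhfehdbfacdhabec'
  #8 SA[8]=11  'ccehfhfehdbfacdhabec'
  #9 SA[9]=24  'cdhabec'
  #10 SA[10]=12  'cehfhfehdbfacdhabec'
  #11 SA[11]=20  'dbfacdhabec'
  #12 SA[12]=0  'ddgghghbahcccehfhfehdbfacdhabec'
  #13 SA[13]=1  'dgghghbahcccehfhfehdbfacdhabec'
  #14 SA[14]=25  'dhabec'
  #15 SA[15]=29  'ec'
  #16 SA[16]=18  'ehdbfacdhabec'
  #17 SA[17]=13  'ehfhfehdbfacdhabec'
  #18 SA[18]=22  'facdhabec'
  #19 SA[19]=17  'fehdbfacdhabec'
  #20 SA[20]=15  'fhfehdbfacdhabec'
  #21 SA[21]=2  'gghghbahcccehfhfehdbfacdhabec'
  #22 SA[22]=5  'ghbahcccehfhfehdbfacdhabec'
  #23 SA[23]=3  'ghghbahcccehfhfehdbfacdhabec'
  #24 SA[24]=26  'habec'
  #25 SA[25]=6  'hbahcccehfhfehdbfacdhabec'
  #26 SA[26]=9  'hcccehfhfehdbfacdhabec'
  #27 SA[27]=19  'hdbfacdhabec'
  #28 SA[28]=16  'hfehdbfacdhabec'
  #29 SA[29]=14  'hfhfehdbfacdhabec'
  #30 SA[30]=4  'hghbahcccehfhfehdbfacdhabec'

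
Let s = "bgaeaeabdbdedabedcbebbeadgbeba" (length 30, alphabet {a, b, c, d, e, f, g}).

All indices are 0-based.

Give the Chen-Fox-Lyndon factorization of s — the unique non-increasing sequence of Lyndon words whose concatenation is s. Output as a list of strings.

["bg", "ae", "ae", "abdbdedabedcbebbeadgbeb", "a"]

emit factor 1: 'bg' (i=0, period=2)
emit factor 2: 'ae' (i=2, period=2)
emit factor 3: 'ae' (i=4, period=2)
emit factor 4: 'abdbdedabedcbebbeadgbeb' (i=6, period=23)
emit factor 5: 'a' (i=29, period=1)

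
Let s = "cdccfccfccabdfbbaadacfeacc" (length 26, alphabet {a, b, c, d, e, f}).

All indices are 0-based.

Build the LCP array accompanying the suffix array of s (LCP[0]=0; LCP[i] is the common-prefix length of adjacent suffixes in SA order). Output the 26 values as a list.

sorted suffixes:
  #0 SA[0]=16  'aadacfeacc'
  #1 SA[1]=10  'abdfbbaadacfeacc'
  #2 SA[2]=23  'acc'
  #3 SA[3]=19  'acfeacc'
  #4 SA[4]=17  'adacfeacc'
  #5 SA[5]=15  'baadacfeacc'
  #6 SA[6]=14  'bbaadacfeacc'
  #7 SA[7]=11  'bdfbbaadacfeacc'
  #8 SA[8]=25  'c'
  #9 SA[9]=9  'cabdfbbaadacfeacc'
  #10 SA[10]=24  'cc'
  #11 SA[11]=8  'ccabdfbbaadacfeacc'
  #12 SA[12]=5  'ccfccabdfbbaadacfeacc'
  #13 SA[13]=2  'ccfccfccabdfbbaadacfeacc'
  #14 SA[14]=0  'cdccfccfccabdfbbaadacfeacc'
  #15 SA[15]=6  'cfccabdfbbaadacfeacc'
  #16 SA[16]=3  'cfccfccabdfbbaadacfeacc'
  #17 SA[17]=20  'cfeacc'
  #18 SA[18]=18  'dacfeacc'
  #19 SA[19]=1  'dccfccfccabdfbbaadacfeacc'
  #20 SA[20]=12  'dfbbaadacfeacc'
  #21 SA[21]=22  'eacc'
  #22 SA[22]=13  'fbbaadacfeacc'
  #23 SA[23]=7  'fccabdfbbaadacfeacc'
  #24 SA[24]=4  'fccfccabdfbbaadacfeacc'
  #25 SA[25]=21  'feacc'

SA = [16, 10, 23, 19, 17, 15, 14, 11, 25, 9, 24, 8, 5, 2, 0, 6, 3, 20, 18, 1, 12, 22, 13, 7, 4, 21]
i: (SA[i-1],SA[i]) lcp shared
  1: (16,10) 1 'a'
  2: (10,23) 1 'a'
  3: (23,19) 2 'ac'
  4: (19,17) 1 'a'
  5: (17,15) 0 ''
  6: (15,14) 1 'b'
  7: (14,11) 1 'b'
  8: (11,25) 0 ''
  9: (25,9) 1 'c'
  10: (9,24) 1 'c'
  11: (24,8) 2 'cc'
  12: (8,5) 2 'cc'
  13: (5,2) 5 'ccfcc'
  14: (2,0) 1 'c'
  15: (0,6) 1 'c'
  16: (6,3) 4 'cfcc'
  17: (3,20) 2 'cf'
  18: (20,18) 0 ''
  19: (18,1) 1 'd'
  20: (1,12) 1 'd'
  21: (12,22) 0 ''
  22: (22,13) 0 ''
  23: (13,7) 1 'f'
  24: (7,4) 3 'fcc'
  25: (4,21) 1 'f'

[0, 1, 1, 2, 1, 0, 1, 1, 0, 1, 1, 2, 2, 5, 1, 1, 4, 2, 0, 1, 1, 0, 0, 1, 3, 1]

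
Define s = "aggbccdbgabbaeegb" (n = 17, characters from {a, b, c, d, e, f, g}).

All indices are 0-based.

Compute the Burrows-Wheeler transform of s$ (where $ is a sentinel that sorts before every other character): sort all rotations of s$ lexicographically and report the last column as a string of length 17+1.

bgb$gbagdbccaebega

rank  rotation            last
    0  $aggbccdbgabbaeegb  b
    1  abbaeegb$aggbccdbg  g
    2  aeegb$aggbccdbgabb  b
    3  aggbccdbgabbaeegb$  $
    4  b$aggbccdbgabbaeeg  g
    5  baeegb$aggbccdbgab  b
    6  bbaeegb$aggbccdbga  a
    7  bccdbgabbaeegb$agg  g
    8  bgabbaeegb$aggbccd  d
    9  ccdbgabbaeegb$aggb  b
   10  cdbgabbaeegb$aggbc  c
   11  dbgabbaeegb$aggbcc  c
   12  eegb$aggbccdbgabba  a
   13  egb$aggbccdbgabbae  e
   14  gabbaeegb$aggbccdb  b
   15  gb$aggbccdbgabbaee  e
   16  gbccdbgabbaeegb$ag  g
   17  ggbccdbgabbaeegb$a  a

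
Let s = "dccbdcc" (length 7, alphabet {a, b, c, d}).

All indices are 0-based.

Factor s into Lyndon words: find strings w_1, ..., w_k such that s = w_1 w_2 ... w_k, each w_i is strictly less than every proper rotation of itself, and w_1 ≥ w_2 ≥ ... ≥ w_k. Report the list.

["d", "c", "c", "bdcc"]

emit factor 1: 'd' (i=0, period=1)
emit factor 2: 'c' (i=1, period=1)
emit factor 3: 'c' (i=2, period=1)
emit factor 4: 'bdcc' (i=3, period=4)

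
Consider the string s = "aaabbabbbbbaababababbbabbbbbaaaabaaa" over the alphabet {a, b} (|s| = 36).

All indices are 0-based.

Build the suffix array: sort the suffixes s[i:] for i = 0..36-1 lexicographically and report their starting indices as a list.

sorted suffixes:
  #0 SA[0]=35  'a'
  #1 SA[1]=34  'aa'
  #2 SA[2]=33  'aaa'
  #3 SA[3]=28  'aaaabaaa'
  #4 SA[4]=29  'aaabaaa'
  #5 SA[5]=0  'aaabbabbbbbaababababbbabbbbbaaaabaaa'
  #6 SA[6]=30  'aabaaa'
  #7 SA[7]=11  'aababababbbabbbbbaaaabaaa'
  #8 SA[8]=1  'aabbabbbbbaababababbbabbbbbaaaabaaa'
  #9 SA[9]=31  'abaaa'
  #10 SA[10]=12  'ababababbbabbbbbaaaabaaa'
  #11 SA[11]=14  'abababbbabbbbbaaaabaaa'
  #12 SA[12]=16  'ababbbabbbbbaaaabaaa'
  #13 SA[13]=2  'abbabbbbbaababababbbabbbbbaaaabaaa'
  #14 SA[14]=18  'abbbabbbbbaaaabaaa'
  #15 SA[15]=22  'abbbbbaaaabaaa'
  #16 SA[16]=5  'abbbbbaababababbbabbbbbaaaabaaa'
  #17 SA[17]=32  'baaa'
  #18 SA[18]=27  'baaaabaaa'
  #19 SA[19]=10  'baababababbbabbbbbaaaabaaa'
  #20 SA[20]=13  'babababbbabbbbbaaaabaaa'
  #21 SA[21]=15  'bababbbabbbbbaaaabaaa'
  #22 SA[22]=17  'babbbabbbbbaaaabaaa'
  #23 SA[23]=21  'babbbbbaaaabaaa'
  #24 SA[24]=4  'babbbbbaababababbbabbbbbaaaabaaa'
  #25 SA[25]=26  'bbaaaabaaa'
  #26 SA[26]=9  'bbaababababbbabbbbbaaaabaaa'
  #27 SA[27]=20  'bbabbbbbaaaabaaa'
  #28 SA[28]=3  'bbabbbbbaababababbbabbbbbaaaabaaa'
  #29 SA[29]=25  'bbbaaaabaaa'
  #30 SA[30]=8  'bbbaababababbbabbbbbaaaabaaa'
  #31 SA[31]=19  'bbbabbbbbaaaabaaa'
  #32 SA[32]=24  'bbbbaaaabaaa'
  #33 SA[33]=7  'bbbbaababababbbabbbbbaaaabaaa'
  #34 SA[34]=23  'bbbbbaaaabaaa'
  #35 SA[35]=6  'bbbbbaababababbbabbbbbaaaabaaa'

[35, 34, 33, 28, 29, 0, 30, 11, 1, 31, 12, 14, 16, 2, 18, 22, 5, 32, 27, 10, 13, 15, 17, 21, 4, 26, 9, 20, 3, 25, 8, 19, 24, 7, 23, 6]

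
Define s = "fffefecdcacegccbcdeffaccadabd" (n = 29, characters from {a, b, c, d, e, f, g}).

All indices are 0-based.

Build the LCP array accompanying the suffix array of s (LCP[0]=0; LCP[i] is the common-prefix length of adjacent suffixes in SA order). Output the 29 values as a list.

sorted suffixes:
  #0 SA[0]=26  'abd'
  #1 SA[1]=21  'accadabd'
  #2 SA[2]=9  'acegccbcdeffaccadabd'
  #3 SA[3]=24  'adabd'
  #4 SA[4]=15  'bcdeffaccadabd'
  #5 SA[5]=27  'bd'
  #6 SA[6]=8  'cacegccbcdeffaccadabd'
  #7 SA[7]=23  'cadabd'
  #8 SA[8]=14  'cbcdeffaccadabd'
  #9 SA[9]=22  'ccadabd'
  #10 SA[10]=13  'ccbcdeffaccadabd'
  #11 SA[11]=6  'cdcacegccbcdeffaccadabd'
  #12 SA[12]=16  'cdeffaccadabd'
  #13 SA[13]=10  'cegccbcdeffaccadabd'
  #14 SA[14]=28  'd'
  #15 SA[15]=25  'dabd'
  #16 SA[16]=7  'dcacegccbcdeffaccadabd'
  #17 SA[17]=17  'deffaccadabd'
  #18 SA[18]=5  'ecdcacegccbcdeffaccadabd'
  #19 SA[19]=3  'efecdcacegccbcdeffaccadabd'
  #20 SA[20]=18  'effaccadabd'
  #21 SA[21]=11  'egccbcdeffaccadabd'
  #22 SA[22]=20  'faccadabd'
  #23 SA[23]=4  'fecdcacegccbcdeffaccadabd'
  #24 SA[24]=2  'fefecdcacegccbcdeffaccadabd'
  #25 SA[25]=19  'ffaccadabd'
  #26 SA[26]=1  'ffefecdcacegccbcdeffaccadabd'
  #27 SA[27]=0  'fffefecdcacegccbcdeffaccadabd'
  #28 SA[28]=12  'gccbcdeffaccadabd'

SA = [26, 21, 9, 24, 15, 27, 8, 23, 14, 22, 13, 6, 16, 10, 28, 25, 7, 17, 5, 3, 18, 11, 20, 4, 2, 19, 1, 0, 12]
rank  pair      lcp
   1  s[26:],s[21:]  1  'a'
   2  s[21:],s[9:]  2  'ac'
   3  s[9:],s[24:]  1  'a'
   4  s[24:],s[15:]  0  ''
   5  s[15:],s[27:]  1  'b'
   6  s[27:],s[8:]  0  ''
   7  s[8:],s[23:]  2  'ca'
   8  s[23:],s[14:]  1  'c'
   9  s[14:],s[22:]  1  'c'
  10  s[22:],s[13:]  2  'cc'
  11  s[13:],s[6:]  1  'c'
  12  s[6:],s[16:]  2  'cd'
  13  s[16:],s[10:]  1  'c'
  14  s[10:],s[28:]  0  ''
  15  s[28:],s[25:]  1  'd'
  16  s[25:],s[7:]  1  'd'
  17  s[7:],s[17:]  1  'd'
  18  s[17:],s[5:]  0  ''
  19  s[5:],s[3:]  1  'e'
  20  s[3:],s[18:]  2  'ef'
  21  s[18:],s[11:]  1  'e'
  22  s[11:],s[20:]  0  ''
  23  s[20:],s[4:]  1  'f'
  24  s[4:],s[2:]  2  'fe'
  25  s[2:],s[19:]  1  'f'
  26  s[19:],s[1:]  2  'ff'
  27  s[1:],s[0:]  2  'ff'
  28  s[0:],s[12:]  0  ''

[0, 1, 2, 1, 0, 1, 0, 2, 1, 1, 2, 1, 2, 1, 0, 1, 1, 1, 0, 1, 2, 1, 0, 1, 2, 1, 2, 2, 0]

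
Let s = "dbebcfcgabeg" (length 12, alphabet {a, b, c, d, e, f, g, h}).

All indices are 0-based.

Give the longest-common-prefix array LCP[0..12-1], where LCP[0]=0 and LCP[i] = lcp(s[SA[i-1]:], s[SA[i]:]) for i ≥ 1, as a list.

[0, 0, 1, 2, 0, 1, 0, 0, 1, 0, 0, 1]

rank | idx | suffix
   0 |   8 | abeg
   1 |   3 | bcfcgabeg
   2 |   1 | bebcfcgabeg
   3 |   9 | beg
   4 |   4 | cfcgabeg
   5 |   6 | cgabeg
   6 |   0 | dbebcfcgabeg
   7 |   2 | ebcfcgabeg
   8 |  10 | eg
   9 |   5 | fcgabeg
  10 |  11 | g
  11 |   7 | gabeg

SA = [8, 3, 1, 9, 4, 6, 0, 2, 10, 5, 11, 7]
[i] adj suffixes → lcp
  [1] 8/3 → 0 ('')
  [2] 3/1 → 1 ('b')
  [3] 1/9 → 2 ('be')
  [4] 9/4 → 0 ('')
  [5] 4/6 → 1 ('c')
  [6] 6/0 → 0 ('')
  [7] 0/2 → 0 ('')
  [8] 2/10 → 1 ('e')
  [9] 10/5 → 0 ('')
  [10] 5/11 → 0 ('')
  [11] 11/7 → 1 ('g')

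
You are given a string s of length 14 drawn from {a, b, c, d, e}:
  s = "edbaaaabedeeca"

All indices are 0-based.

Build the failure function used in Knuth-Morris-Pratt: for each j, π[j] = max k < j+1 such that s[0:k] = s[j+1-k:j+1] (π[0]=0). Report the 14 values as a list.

π[0] = 0
j=1 s[j]='d': π[1]=0 (border '')
j=2 s[j]='b': π[2]=0 (border '')
j=3 s[j]='a': π[3]=0 (border '')
j=4 s[j]='a': π[4]=0 (border '')
j=5 s[j]='a': π[5]=0 (border '')
j=6 s[j]='a': π[6]=0 (border '')
j=7 s[j]='b': π[7]=0 (border '')
j=8 s[j]='e': π[8]=1 (border 'e')
j=9 s[j]='d': π[9]=2 (border 'ed')
j=10 s[j]='e': k: 2→0; π[10]=1 (border 'e')
j=11 s[j]='e': k: 1→0; π[11]=1 (border 'e')
j=12 s[j]='c': k: 1→0; π[12]=0 (border '')
j=13 s[j]='a': π[13]=0 (border '')

[0, 0, 0, 0, 0, 0, 0, 0, 1, 2, 1, 1, 0, 0]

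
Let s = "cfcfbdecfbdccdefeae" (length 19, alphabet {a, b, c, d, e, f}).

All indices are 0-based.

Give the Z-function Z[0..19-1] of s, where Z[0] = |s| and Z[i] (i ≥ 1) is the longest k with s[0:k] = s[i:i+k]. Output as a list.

Z[0]=19
i=1: i≥r, start 0; Z[1]=0
i=2: i≥r, start 0; Z[2]=2 scan→box=[2,4)
i=3: min(r-i=1, Z[1]=0)=0; Z[3]=0
i=4: i≥r, start 0; Z[4]=0
i=5: i≥r, start 0; Z[5]=0
i=6: i≥r, start 0; Z[6]=0
i=7: i≥r, start 0; Z[7]=2 scan→box=[7,9)
i=8: min(r-i=1, Z[1]=0)=0; Z[8]=0
i=9: i≥r, start 0; Z[9]=0
i=10: i≥r, start 0; Z[10]=0
i=11: i≥r, start 0; Z[11]=1 scan→box=[11,12)
i=12: i≥r, start 0; Z[12]=1 scan→box=[12,13)
i=13: i≥r, start 0; Z[13]=0
i=14: i≥r, start 0; Z[14]=0
i=15: i≥r, start 0; Z[15]=0
i=16: i≥r, start 0; Z[16]=0
i=17: i≥r, start 0; Z[17]=0
i=18: i≥r, start 0; Z[18]=0

[19, 0, 2, 0, 0, 0, 0, 2, 0, 0, 0, 1, 1, 0, 0, 0, 0, 0, 0]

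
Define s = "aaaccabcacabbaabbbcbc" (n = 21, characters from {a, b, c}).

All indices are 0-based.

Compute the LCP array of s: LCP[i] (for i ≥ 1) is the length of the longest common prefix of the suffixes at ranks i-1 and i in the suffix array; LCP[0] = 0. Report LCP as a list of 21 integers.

[0, 2, 2, 1, 3, 2, 1, 2, 0, 1, 2, 2, 1, 2, 2, 0, 1, 3, 2, 1, 1]

rank→(start, suffix):
  0 → (0, 'aaaccabcacabbaabbbcbc')
  1 → (13, 'aabbbcbc')
  2 → (1, 'aaccabcacabbaabbbcbc')
  3 → (10, 'abbaabbbcbc')
  4 → (14, 'abbbcbc')
  5 → (5, 'abcacabbaabbbcbc')
  6 → (8, 'acabbaabbbcbc')
  7 → (2, 'accabcacabbaabbbcbc')
  8 → (12, 'baabbbcbc')
  9 → (11, 'bbaabbbcbc')
  10 → (15, 'bbbcbc')
  11 → (16, 'bbcbc')
  12 → (19, 'bc')
  13 → (6, 'bcacabbaabbbcbc')
  14 → (17, 'bcbc')
  15 → (20, 'c')
  16 → (9, 'cabbaabbbcbc')
  17 → (4, 'cabcacabbaabbbcbc')
  18 → (7, 'cacabbaabbbcbc')
  19 → (18, 'cbc')
  20 → (3, 'ccabcacabbaabbbcbc')

SA = [0, 13, 1, 10, 14, 5, 8, 2, 12, 11, 15, 16, 19, 6, 17, 20, 9, 4, 7, 18, 3]
rank  pair      lcp
   1  s[0:],s[13:]  2  'aa'
   2  s[13:],s[1:]  2  'aa'
   3  s[1:],s[10:]  1  'a'
   4  s[10:],s[14:]  3  'abb'
   5  s[14:],s[5:]  2  'ab'
   6  s[5:],s[8:]  1  'a'
   7  s[8:],s[2:]  2  'ac'
   8  s[2:],s[12:]  0  ''
   9  s[12:],s[11:]  1  'b'
  10  s[11:],s[15:]  2  'bb'
  11  s[15:],s[16:]  2  'bb'
  12  s[16:],s[19:]  1  'b'
  13  s[19:],s[6:]  2  'bc'
  14  s[6:],s[17:]  2  'bc'
  15  s[17:],s[20:]  0  ''
  16  s[20:],s[9:]  1  'c'
  17  s[9:],s[4:]  3  'cab'
  18  s[4:],s[7:]  2  'ca'
  19  s[7:],s[18:]  1  'c'
  20  s[18:],s[3:]  1  'c'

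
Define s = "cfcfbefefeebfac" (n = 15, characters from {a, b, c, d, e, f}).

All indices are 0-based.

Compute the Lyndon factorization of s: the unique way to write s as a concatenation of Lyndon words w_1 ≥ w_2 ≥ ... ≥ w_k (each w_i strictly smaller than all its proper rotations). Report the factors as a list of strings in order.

emit factor 1: 'cf' (i=0, period=2)
emit factor 2: 'cf' (i=2, period=2)
emit factor 3: 'befefeebf' (i=4, period=9)
emit factor 4: 'ac' (i=13, period=2)

["cf", "cf", "befefeebf", "ac"]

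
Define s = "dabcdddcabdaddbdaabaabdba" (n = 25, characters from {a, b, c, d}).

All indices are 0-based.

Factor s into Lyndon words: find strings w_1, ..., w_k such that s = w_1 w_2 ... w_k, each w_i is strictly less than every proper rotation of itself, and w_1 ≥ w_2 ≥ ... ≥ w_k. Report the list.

["d", "abcdddcabdaddbd", "aabaabdb", "a"]

emit factor 1: 'd' (i=0, period=1)
emit factor 2: 'abcdddcabdaddbd' (i=1, period=15)
emit factor 3: 'aabaabdb' (i=16, period=8)
emit factor 4: 'a' (i=24, period=1)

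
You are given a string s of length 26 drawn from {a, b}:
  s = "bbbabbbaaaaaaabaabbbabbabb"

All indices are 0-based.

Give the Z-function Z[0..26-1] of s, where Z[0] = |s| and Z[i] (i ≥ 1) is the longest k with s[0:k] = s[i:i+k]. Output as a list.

Z[0]=26
i=1: fresh scan; Z[1]=2 extend→box=[1,3)
i=2: min(r-i=1, Z[1]=2)=1; Z[2]=1
i=3: fresh scan; Z[3]=0
i=4: fresh scan; Z[4]=4 extend→box=[4,8)
i=5: min(r-i=3, Z[1]=2)=2; Z[5]=2
i=6: min(r-i=2, Z[2]=1)=1; Z[6]=1
i=7: min(r-i=1, Z[3]=0)=0; Z[7]=0
i=8: fresh scan; Z[8]=0
i=9: fresh scan; Z[9]=0
i=10: fresh scan; Z[10]=0
i=11: fresh scan; Z[11]=0
i=12: fresh scan; Z[12]=0
i=13: fresh scan; Z[13]=0
i=14: fresh scan; Z[14]=1 extend→box=[14,15)
i=15: fresh scan; Z[15]=0
i=16: fresh scan; Z[16]=0
i=17: fresh scan; Z[17]=6 extend→box=[17,23)
i=18: min(r-i=5, Z[1]=2)=2; Z[18]=2
i=19: min(r-i=4, Z[2]=1)=1; Z[19]=1
i=20: min(r-i=3, Z[3]=0)=0; Z[20]=0
i=21: min(r-i=2, Z[4]=4)=2; Z[21]=2
i=22: min(r-i=1, Z[5]=2)=1; Z[22]=1
i=23: fresh scan; Z[23]=0
i=24: fresh scan; Z[24]=2 extend→box=[24,26)
i=25: min(r-i=1, Z[1]=2)=1; Z[25]=1

[26, 2, 1, 0, 4, 2, 1, 0, 0, 0, 0, 0, 0, 0, 1, 0, 0, 6, 2, 1, 0, 2, 1, 0, 2, 1]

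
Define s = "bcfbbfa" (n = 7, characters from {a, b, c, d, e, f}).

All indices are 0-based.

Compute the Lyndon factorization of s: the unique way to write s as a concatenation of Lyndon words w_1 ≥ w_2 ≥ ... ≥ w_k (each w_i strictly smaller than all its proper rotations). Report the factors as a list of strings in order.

emit factor 1: 'bcf' (i=0, period=3)
emit factor 2: 'bbf' (i=3, period=3)
emit factor 3: 'a' (i=6, period=1)

["bcf", "bbf", "a"]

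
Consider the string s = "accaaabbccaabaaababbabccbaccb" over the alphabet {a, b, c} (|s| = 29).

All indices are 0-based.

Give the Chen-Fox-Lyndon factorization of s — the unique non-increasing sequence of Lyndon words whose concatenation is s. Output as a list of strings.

["acc", "aaabbccaab", "aaababbabccbaccb"]

emit factor 1: 'acc' (i=0, period=3)
emit factor 2: 'aaabbccaab' (i=3, period=10)
emit factor 3: 'aaababbabccbaccb' (i=13, period=16)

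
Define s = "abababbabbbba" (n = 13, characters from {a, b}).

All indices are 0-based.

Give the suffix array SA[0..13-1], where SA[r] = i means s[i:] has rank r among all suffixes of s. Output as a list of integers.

[12, 0, 2, 4, 7, 11, 1, 3, 6, 10, 5, 9, 8]

rank→(start, suffix):
  0 → (12, 'a')
  1 → (0, 'abababbabbbba')
  2 → (2, 'ababbabbbba')
  3 → (4, 'abbabbbba')
  4 → (7, 'abbbba')
  5 → (11, 'ba')
  6 → (1, 'bababbabbbba')
  7 → (3, 'babbabbbba')
  8 → (6, 'babbbba')
  9 → (10, 'bba')
  10 → (5, 'bbabbbba')
  11 → (9, 'bbba')
  12 → (8, 'bbbba')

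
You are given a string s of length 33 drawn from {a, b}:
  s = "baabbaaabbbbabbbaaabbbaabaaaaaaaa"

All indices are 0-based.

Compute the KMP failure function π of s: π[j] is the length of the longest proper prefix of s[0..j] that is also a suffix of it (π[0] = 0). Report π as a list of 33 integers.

[0, 0, 0, 1, 1, 2, 3, 0, 1, 1, 1, 1, 2, 1, 1, 1, 2, 3, 0, 1, 1, 1, 2, 3, 4, 2, 3, 0, 0, 0, 0, 0, 0]

π[0] = 0
j=1 s[j]='a': π[1]=0 (border '')
j=2 s[j]='a': π[2]=0 (border '')
j=3 s[j]='b': π[3]=1 (border 'b')
j=4 s[j]='b': k: 1→0; π[4]=1 (border 'b')
j=5 s[j]='a': π[5]=2 (border 'ba')
j=6 s[j]='a': π[6]=3 (border 'baa')
j=7 s[j]='a': k: 3→0; π[7]=0 (border '')
j=8 s[j]='b': π[8]=1 (border 'b')
j=9 s[j]='b': k: 1→0; π[9]=1 (border 'b')
j=10 s[j]='b': k: 1→0; π[10]=1 (border 'b')
j=11 s[j]='b': k: 1→0; π[11]=1 (border 'b')
j=12 s[j]='a': π[12]=2 (border 'ba')
j=13 s[j]='b': k: 2→0; π[13]=1 (border 'b')
j=14 s[j]='b': k: 1→0; π[14]=1 (border 'b')
j=15 s[j]='b': k: 1→0; π[15]=1 (border 'b')
j=16 s[j]='a': π[16]=2 (border 'ba')
j=17 s[j]='a': π[17]=3 (border 'baa')
j=18 s[j]='a': k: 3→0; π[18]=0 (border '')
j=19 s[j]='b': π[19]=1 (border 'b')
j=20 s[j]='b': k: 1→0; π[20]=1 (border 'b')
j=21 s[j]='b': k: 1→0; π[21]=1 (border 'b')
j=22 s[j]='a': π[22]=2 (border 'ba')
j=23 s[j]='a': π[23]=3 (border 'baa')
j=24 s[j]='b': π[24]=4 (border 'baab')
j=25 s[j]='a': k: 4→1; π[25]=2 (border 'ba')
j=26 s[j]='a': π[26]=3 (border 'baa')
j=27 s[j]='a': k: 3→0; π[27]=0 (border '')
j=28 s[j]='a': π[28]=0 (border '')
j=29 s[j]='a': π[29]=0 (border '')
j=30 s[j]='a': π[30]=0 (border '')
j=31 s[j]='a': π[31]=0 (border '')
j=32 s[j]='a': π[32]=0 (border '')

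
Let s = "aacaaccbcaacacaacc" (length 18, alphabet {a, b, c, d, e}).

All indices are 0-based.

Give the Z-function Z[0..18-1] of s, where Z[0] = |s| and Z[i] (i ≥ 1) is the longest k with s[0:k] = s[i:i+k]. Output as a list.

[18, 1, 0, 3, 1, 0, 0, 0, 0, 4, 1, 0, 1, 0, 3, 1, 0, 0]

Z[0]=18
i=1: fresh scan; Z[1]=1 grow→box=[1,2)
i=2: fresh scan; Z[2]=0
i=3: fresh scan; Z[3]=3 grow→box=[3,6)
i=4: min(r-i=2, Z[1]=1)=1; Z[4]=1
i=5: min(r-i=1, Z[2]=0)=0; Z[5]=0
i=6: fresh scan; Z[6]=0
i=7: fresh scan; Z[7]=0
i=8: fresh scan; Z[8]=0
i=9: fresh scan; Z[9]=4 grow→box=[9,13)
i=10: min(r-i=3, Z[1]=1)=1; Z[10]=1
i=11: min(r-i=2, Z[2]=0)=0; Z[11]=0
i=12: min(r-i=1, Z[3]=3)=1; Z[12]=1
i=13: fresh scan; Z[13]=0
i=14: fresh scan; Z[14]=3 grow→box=[14,17)
i=15: min(r-i=2, Z[1]=1)=1; Z[15]=1
i=16: min(r-i=1, Z[2]=0)=0; Z[16]=0
i=17: fresh scan; Z[17]=0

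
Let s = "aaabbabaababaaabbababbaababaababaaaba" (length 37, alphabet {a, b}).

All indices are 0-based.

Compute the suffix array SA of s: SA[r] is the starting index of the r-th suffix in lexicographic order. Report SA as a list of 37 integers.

[36, 32, 0, 12, 33, 27, 7, 22, 1, 13, 34, 30, 10, 25, 5, 28, 8, 23, 17, 19, 2, 14, 35, 31, 11, 26, 6, 21, 29, 9, 24, 4, 16, 18, 20, 3, 15]

rank→(start, suffix):
  0 → (36, 'a')
  1 → (32, 'aaaba')
  2 → (0, 'aaabbabaababaaabbababbaababaababaaaba')
  3 → (12, 'aaabbababbaababaababaaaba')
  4 → (33, 'aaba')
  5 → (27, 'aababaaaba')
  6 → (7, 'aababaaabbababbaababaababaaaba')
  7 → (22, 'aababaababaaaba')
  8 → (1, 'aabbabaababaaabbababbaababaababaaaba')
  9 → (13, 'aabbababbaababaababaaaba')
  10 → (34, 'aba')
  11 → (30, 'abaaaba')
  12 → (10, 'abaaabbababbaababaababaaaba')
  13 → (25, 'abaababaaaba')
  14 → (5, 'abaababaaabbababbaababaababaaaba')
  15 → (28, 'ababaaaba')
  16 → (8, 'ababaaabbababbaababaababaaaba')
  17 → (23, 'ababaababaaaba')
  18 → (17, 'ababbaababaababaaaba')
  19 → (19, 'abbaababaababaaaba')
  20 → (2, 'abbabaababaaabbababbaababaababaaaba')
  21 → (14, 'abbababbaababaababaaaba')
  22 → (35, 'ba')
  23 → (31, 'baaaba')
  24 → (11, 'baaabbababbaababaababaaaba')
  25 → (26, 'baababaaaba')
  26 → (6, 'baababaaabbababbaababaababaaaba')
  27 → (21, 'baababaababaaaba')
  28 → (29, 'babaaaba')
  29 → (9, 'babaaabbababbaababaababaaaba')
  30 → (24, 'babaababaaaba')
  31 → (4, 'babaababaaabbababbaababaababaaaba')
  32 → (16, 'bababbaababaababaaaba')
  33 → (18, 'babbaababaababaaaba')
  34 → (20, 'bbaababaababaaaba')
  35 → (3, 'bbabaababaaabbababbaababaababaaaba')
  36 → (15, 'bbababbaababaababaaaba')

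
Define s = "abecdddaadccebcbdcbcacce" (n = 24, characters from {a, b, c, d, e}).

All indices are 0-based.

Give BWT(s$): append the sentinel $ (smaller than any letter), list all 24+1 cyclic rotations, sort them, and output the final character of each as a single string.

rank  rotation                   last
    0  $abecdddaadccebcbdcbcacce  e
    1  aadccebcbdcbcacce$abecddd  d
    2  abecdddaadccebcbdcbcacce$  $
    3  acce$abecdddaadccebcbdcbc  c
    4  adccebcbdcbcacce$abecddda  a
    5  bcacce$abecdddaadccebcbdc  c
    6  bcbdcbcacce$abecdddaadcce  e
    7  bdcbcacce$abecdddaadccebc  c
    8  becdddaadccebcbdcbcacce$a  a
    9  cacce$abecdddaadccebcbdcb  b
   10  cbcacce$abecdddaadccebcbd  d
   11  cbdcbcacce$abecdddaadcceb  b
   12  cce$abecdddaadccebcbdcbca  a
   13  ccebcbdcbcacce$abecdddaad  d
   14  cdddaadccebcbdcbcacce$abe  e
   15  ce$abecdddaadccebcbdcbcac  c
   16  cebcbdcbcacce$abecdddaadc  c
   17  daadccebcbdcbcacce$abecdd  d
   18  dcbcacce$abecdddaadccebcb  b
   19  dccebcbdcbcacce$abecdddaa  a
   20  ddaadccebcbdcbcacce$abecd  d
   21  dddaadccebcbdcbcacce$abec  c
   22  e$abecdddaadccebcbdcbcacc  c
   23  ebcbdcbcacce$abecdddaadcc  c
   24  ecdddaadccebcbdcbcacce$ab  b

ed$cacecabdbadeccdbadcccb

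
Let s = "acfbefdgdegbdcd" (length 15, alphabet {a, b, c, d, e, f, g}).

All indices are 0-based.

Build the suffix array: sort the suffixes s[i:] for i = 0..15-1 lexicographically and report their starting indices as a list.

sorted suffixes:
  #0 SA[0]=0  'acfbefdgdegbdcd'
  #1 SA[1]=11  'bdcd'
  #2 SA[2]=3  'befdgdegbdcd'
  #3 SA[3]=13  'cd'
  #4 SA[4]=1  'cfbefdgdegbdcd'
  #5 SA[5]=14  'd'
  #6 SA[6]=12  'dcd'
  #7 SA[7]=8  'degbdcd'
  #8 SA[8]=6  'dgdegbdcd'
  #9 SA[9]=4  'efdgdegbdcd'
  #10 SA[10]=9  'egbdcd'
  #11 SA[11]=2  'fbefdgdegbdcd'
  #12 SA[12]=5  'fdgdegbdcd'
  #13 SA[13]=10  'gbdcd'
  #14 SA[14]=7  'gdegbdcd'

[0, 11, 3, 13, 1, 14, 12, 8, 6, 4, 9, 2, 5, 10, 7]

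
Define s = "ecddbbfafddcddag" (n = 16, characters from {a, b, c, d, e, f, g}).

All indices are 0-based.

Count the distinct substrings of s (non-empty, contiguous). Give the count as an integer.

sorted suffixes:
  #0 SA[0]=7  'afddcddag'
  #1 SA[1]=14  'ag'
  #2 SA[2]=4  'bbfafddcddag'
  #3 SA[3]=5  'bfafddcddag'
  #4 SA[4]=11  'cddag'
  #5 SA[5]=1  'cddbbfafddcddag'
  #6 SA[6]=13  'dag'
  #7 SA[7]=3  'dbbfafddcddag'
  #8 SA[8]=10  'dcddag'
  #9 SA[9]=12  'ddag'
  #10 SA[10]=2  'ddbbfafddcddag'
  #11 SA[11]=9  'ddcddag'
  #12 SA[12]=0  'ecddbbfafddcddag'
  #13 SA[13]=6  'fafddcddag'
  #14 SA[14]=8  'fddcddag'
  #15 SA[15]=15  'g'

SA = [7, 14, 4, 5, 11, 1, 13, 3, 10, 12, 2, 9, 0, 6, 8, 15]
rank  pair      lcp
   1  s[7:],s[14:]  1  'a'
   2  s[14:],s[4:]  0  ''
   3  s[4:],s[5:]  1  'b'
   4  s[5:],s[11:]  0  ''
   5  s[11:],s[1:]  3  'cdd'
   6  s[1:],s[13:]  0  ''
   7  s[13:],s[3:]  1  'd'
   8  s[3:],s[10:]  1  'd'
   9  s[10:],s[12:]  1  'd'
  10  s[12:],s[2:]  2  'dd'
  11  s[2:],s[9:]  2  'dd'
  12  s[9:],s[0:]  0  ''
  13  s[0:],s[6:]  0  ''
  14  s[6:],s[8:]  1  'f'
  15  s[8:],s[15:]  0  ''

n(n+1)/2 = 16·17/2 = 136
Σ LCP = 0 + 1 + 0 + 1 + 0 + 3 + 0 + 1 + 1 + 1 + 2 + 2 + 0 + 0 + 1 + 0 = 13
distinct = 136 − 13 = 123

123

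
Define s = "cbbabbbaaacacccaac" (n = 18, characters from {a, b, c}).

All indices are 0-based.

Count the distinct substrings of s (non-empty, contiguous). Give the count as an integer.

145

rank→(start, suffix):
  0 → (7, 'aaacacccaac')
  1 → (15, 'aac')
  2 → (8, 'aacacccaac')
  3 → (3, 'abbbaaacacccaac')
  4 → (16, 'ac')
  5 → (9, 'acacccaac')
  6 → (11, 'acccaac')
  7 → (6, 'baaacacccaac')
  8 → (2, 'babbbaaacacccaac')
  9 → (5, 'bbaaacacccaac')
  10 → (1, 'bbabbbaaacacccaac')
  11 → (4, 'bbbaaacacccaac')
  12 → (17, 'c')
  13 → (14, 'caac')
  14 → (10, 'cacccaac')
  15 → (0, 'cbbabbbaaacacccaac')
  16 → (13, 'ccaac')
  17 → (12, 'cccaac')

SA = [7, 15, 8, 3, 16, 9, 11, 6, 2, 5, 1, 4, 17, 14, 10, 0, 13, 12]
[i] adj suffixes → lcp
  [1] 7/15 → 2 ('aa')
  [2] 15/8 → 3 ('aac')
  [3] 8/3 → 1 ('a')
  [4] 3/16 → 1 ('a')
  [5] 16/9 → 2 ('ac')
  [6] 9/11 → 2 ('ac')
  [7] 11/6 → 0 ('')
  [8] 6/2 → 2 ('ba')
  [9] 2/5 → 1 ('b')
  [10] 5/1 → 3 ('bba')
  [11] 1/4 → 2 ('bb')
  [12] 4/17 → 0 ('')
  [13] 17/14 → 1 ('c')
  [14] 14/10 → 2 ('ca')
  [15] 10/0 → 1 ('c')
  [16] 0/13 → 1 ('c')
  [17] 13/12 → 2 ('cc')

n(n+1)/2 = 18·19/2 = 171
Σ LCP = 0 + 2 + 3 + 1 + 1 + 2 + 2 + 0 + 2 + 1 + 3 + 2 + 0 + 1 + 2 + 1 + 1 + 2 = 26
distinct = 171 − 26 = 145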